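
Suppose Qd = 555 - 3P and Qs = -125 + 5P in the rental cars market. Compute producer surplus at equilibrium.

Equilibrium: 555 - 3P = -125 + 5P gives P* = 85, Q* = 300.
Supply starts at P = 25 (where Qs = 0).
PS = ½(85 − 25)(300) = 9000.

Producer surplus = 9000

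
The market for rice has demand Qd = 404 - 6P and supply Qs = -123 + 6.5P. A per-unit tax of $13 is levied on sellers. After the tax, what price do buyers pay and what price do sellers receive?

Buyers pay $48.92, sellers receive $35.92

Pre-tax equilibrium: P* = 42.16, Q* = 151.04.
Tax on sellers shifts supply to Qs = -123 + 6.5(P − 13) = -207.5 + 6.5P.
404 - 6P = -207.5 + 6.5P gives buyer price Pb = 48.92; sellers receive Ps = 48.92 − 13 = 35.92.
New quantity: Q = 404 − 6(48.92) = 110.48.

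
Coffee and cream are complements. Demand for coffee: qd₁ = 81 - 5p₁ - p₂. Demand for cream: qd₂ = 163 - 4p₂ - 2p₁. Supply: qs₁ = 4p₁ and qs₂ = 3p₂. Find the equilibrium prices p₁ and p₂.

Market 1: 81 - 5p₁ - p₂ = 4p₁ → 9p₁ + p₂ = 81.
Market 2: 7p₂ + 2p₁ = 163.
Eliminating p₂: 7×(1) − 1×(2) gives 61p₁ = 404, so p₁ = 404/61.
Back-substitute into (2): p₂ = (163 − 2×404/61) / 7 = 1305/61.

p₁ = 404/61, p₂ = 1305/61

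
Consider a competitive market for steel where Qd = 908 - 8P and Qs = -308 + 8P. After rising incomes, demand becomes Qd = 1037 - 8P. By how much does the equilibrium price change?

ΔP = 8.0625

Original equilibrium: P* = 76, Q* = 300.
New equilibrium: 1037 - 8P = -308 + 8P, so 1345 = 16P and P' = 84.0625; Q' = 1037 − 8(84.0625) = 364.5.
Change in price: 84.0625 − 76 = 8.0625.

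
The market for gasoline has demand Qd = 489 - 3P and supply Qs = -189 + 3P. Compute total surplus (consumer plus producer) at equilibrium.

Equilibrium: 489 - 3P = -189 + 3P gives P* = 113, Q* = 150.
Demand choke price: P = 163; supply starts at P = 63.
CS = ½(163 − 113)(150) = 3750; PS = ½(113 − 63)(150) = 3750.

Total surplus = 7500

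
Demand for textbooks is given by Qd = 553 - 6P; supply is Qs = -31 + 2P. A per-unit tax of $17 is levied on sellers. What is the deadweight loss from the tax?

Deadweight loss = 216.75

Pre-tax equilibrium: P* = 73, Q* = 115.
Tax on sellers shifts supply to Qs = -31 + 2(P − 17) = -65 + 2P.
553 - 6P = -65 + 2P gives buyer price Pb = 77.25; sellers receive Ps = 77.25 − 17 = 60.25.
New quantity: Q = 553 − 6(77.25) = 89.5.
DWL = ½ × 17 × (115 − 89.5) = 216.75.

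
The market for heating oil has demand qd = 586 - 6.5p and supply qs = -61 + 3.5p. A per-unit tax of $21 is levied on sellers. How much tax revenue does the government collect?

Pre-tax equilibrium: p* = 64.7, q* = 165.45.
Tax on sellers shifts supply to qs = -61 + 3.5(p − 21) = -134.5 + 3.5p.
586 - 6.5p = -134.5 + 3.5p gives buyer price pb = 72.05; sellers receive ps = 72.05 − 21 = 51.05.
New quantity: q = 586 − 6.5(72.05) = 117.675.
Revenue = 21 × 117.675 = 2471.175.

Tax revenue = 2471.175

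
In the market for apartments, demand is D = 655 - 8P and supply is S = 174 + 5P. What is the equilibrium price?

Set D = S: 655 - 8P = 174 + 5P.
481 = 13P, so P* = 37.
Q* = 655 − 8(37) = 359.

P* = 37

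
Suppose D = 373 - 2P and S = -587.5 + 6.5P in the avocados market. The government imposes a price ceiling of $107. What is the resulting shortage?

Equilibrium price would be P* = 113, so the ceiling at 107 binds.
At P = 107: D = 373 − 2(107) = 159, S = -587.5 + 6.5(107) = 108.
Shortage = 159 − 108 = 51.

Shortage = 51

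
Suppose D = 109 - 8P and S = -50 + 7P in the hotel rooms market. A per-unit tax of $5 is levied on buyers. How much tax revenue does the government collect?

Tax revenue = 83/3

Pre-tax equilibrium: P* = 10.6, Q* = 24.2.
Tax on buyers shifts demand to D = 109 − 8(P + 5) = 69 - 8P.
69 - 8P = -50 + 7P gives seller price Ps = 119/15; buyers pay Pb = 119/15 + 5 = 194/15.
New quantity: Q = 109 − 8(194/15) = 83/15.
Revenue = 5 × 83/15 = 83/3.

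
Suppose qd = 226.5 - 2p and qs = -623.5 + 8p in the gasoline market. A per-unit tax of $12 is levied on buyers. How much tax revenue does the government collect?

Pre-tax equilibrium: p* = 85, q* = 56.5.
Tax on buyers shifts demand to qd = 226.5 − 2(p + 12) = 202.5 - 2p.
202.5 - 2p = -623.5 + 8p gives seller price ps = 82.6; buyers pay pb = 82.6 + 12 = 94.6.
New quantity: q = 226.5 − 2(94.6) = 37.3.
Revenue = 12 × 37.3 = 447.6.

Tax revenue = 447.6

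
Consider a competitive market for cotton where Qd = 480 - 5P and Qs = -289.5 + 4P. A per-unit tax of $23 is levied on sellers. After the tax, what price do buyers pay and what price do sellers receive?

Pre-tax equilibrium: P* = 85.5, Q* = 52.5.
Tax on sellers shifts supply to Qs = -289.5 + 4(P − 23) = -381.5 + 4P.
480 - 5P = -381.5 + 4P gives buyer price Pb = 1723/18; sellers receive Ps = 1723/18 − 23 = 1309/18.
New quantity: Q = 480 − 5(1723/18) = 25/18.

Buyers pay 1723/18, sellers receive 1309/18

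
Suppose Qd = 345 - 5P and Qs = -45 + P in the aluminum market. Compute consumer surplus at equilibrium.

Consumer surplus = 40

Equilibrium: 345 - 5P = -45 + P gives P* = 65, Q* = 20.
Demand choke price (Qd = 0): P = 69.
CS = ½(69 − 65)(20) = 40.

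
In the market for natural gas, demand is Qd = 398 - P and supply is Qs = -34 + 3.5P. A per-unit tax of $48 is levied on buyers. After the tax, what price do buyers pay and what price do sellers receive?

Buyers pay 400/3, sellers receive 256/3

Pre-tax equilibrium: P* = 96, Q* = 302.
Tax on buyers shifts demand to Qd = 398 − 1(P + 48) = 350 - P.
350 - P = -34 + 3.5P gives seller price Ps = 256/3; buyers pay Pb = 256/3 + 48 = 400/3.
New quantity: Q = 398 − 1(400/3) = 794/3.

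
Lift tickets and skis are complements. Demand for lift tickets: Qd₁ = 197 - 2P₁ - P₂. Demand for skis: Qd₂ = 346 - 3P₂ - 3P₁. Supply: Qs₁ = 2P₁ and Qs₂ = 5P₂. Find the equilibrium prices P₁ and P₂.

P₁ = 1230/29, P₂ = 793/29

Market 1: 197 - 2P₁ - P₂ = 2P₁ → 4P₁ + P₂ = 197.
Market 2: 8P₂ + 3P₁ = 346.
Eliminating P₂: 8×(1) − 1×(2) gives 29P₁ = 1230, so P₁ = 1230/29.
Back-substitute into (2): P₂ = (346 − 3×1230/29) / 8 = 793/29.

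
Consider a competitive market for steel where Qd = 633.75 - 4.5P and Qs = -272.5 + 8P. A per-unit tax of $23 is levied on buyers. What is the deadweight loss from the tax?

Deadweight loss = 761.76

Pre-tax equilibrium: P* = 72.5, Q* = 307.5.
Tax on buyers shifts demand to Qd = 633.75 − 4.5(P + 23) = 530.25 - 4.5P.
530.25 - 4.5P = -272.5 + 8P gives seller price Ps = 64.22; buyers pay Pb = 64.22 + 23 = 87.22.
New quantity: Q = 633.75 − 4.5(87.22) = 241.26.
DWL = ½ × 23 × (307.5 − 241.26) = 761.76.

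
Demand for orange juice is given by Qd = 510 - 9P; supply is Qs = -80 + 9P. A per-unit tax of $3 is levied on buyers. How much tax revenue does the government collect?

Tax revenue = 604.5

Pre-tax equilibrium: P* = 295/9, Q* = 215.
Tax on buyers shifts demand to Qd = 510 − 9(P + 3) = 483 - 9P.
483 - 9P = -80 + 9P gives seller price Ps = 563/18; buyers pay Pb = 563/18 + 3 = 617/18.
New quantity: Q = 510 − 9(617/18) = 201.5.
Revenue = 3 × 201.5 = 604.5.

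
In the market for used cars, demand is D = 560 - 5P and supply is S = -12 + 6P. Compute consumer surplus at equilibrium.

Consumer surplus = 9000

Equilibrium: 560 - 5P = -12 + 6P gives P* = 52, Q* = 300.
Demand choke price (D = 0): P = 112.
CS = ½(112 − 52)(300) = 9000.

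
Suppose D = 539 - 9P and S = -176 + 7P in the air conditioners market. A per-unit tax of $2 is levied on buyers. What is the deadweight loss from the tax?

Deadweight loss = 7.875

Pre-tax equilibrium: P* = 44.6875, Q* = 136.8125.
Tax on buyers shifts demand to D = 539 − 9(P + 2) = 521 - 9P.
521 - 9P = -176 + 7P gives seller price Ps = 43.5625; buyers pay Pb = 43.5625 + 2 = 45.5625.
New quantity: Q = 539 − 9(45.5625) = 128.9375.
DWL = ½ × 2 × (136.8125 − 128.9375) = 7.875.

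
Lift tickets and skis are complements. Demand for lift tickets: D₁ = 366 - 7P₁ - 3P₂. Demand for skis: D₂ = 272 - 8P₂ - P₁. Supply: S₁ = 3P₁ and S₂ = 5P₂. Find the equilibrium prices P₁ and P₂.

Market 1: 366 - 7P₁ - 3P₂ = 3P₁ → 10P₁ + 3P₂ = 366.
Market 2: 13P₂ + P₁ = 272.
Eliminating P₂: 13×(1) − 3×(2) gives 127P₁ = 3942, so P₁ = 3942/127.
Back-substitute into (2): P₂ = (272 − 1×3942/127) / 13 = 2354/127.

P₁ = 3942/127, P₂ = 2354/127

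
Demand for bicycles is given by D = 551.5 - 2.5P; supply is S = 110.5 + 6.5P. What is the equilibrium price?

P* = 49

Set D = S: 551.5 - 2.5P = 110.5 + 6.5P.
441 = 9P, so P* = 49.
Q* = 551.5 − 2.5(49) = 429.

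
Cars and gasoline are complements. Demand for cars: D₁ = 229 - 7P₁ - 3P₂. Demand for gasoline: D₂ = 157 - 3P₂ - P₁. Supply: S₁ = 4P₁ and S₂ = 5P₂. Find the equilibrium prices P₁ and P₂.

P₁ = 1361/85, P₂ = 1498/85

Market 1: 229 - 7P₁ - 3P₂ = 4P₁ → 11P₁ + 3P₂ = 229.
Market 2: 8P₂ + P₁ = 157.
Eliminating P₂: 8×(1) − 3×(2) gives 85P₁ = 1361, so P₁ = 1361/85.
Back-substitute into (2): P₂ = (157 − 1×1361/85) / 8 = 1498/85.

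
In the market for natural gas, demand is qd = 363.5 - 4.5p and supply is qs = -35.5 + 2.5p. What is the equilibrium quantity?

Set qd = qs: 363.5 - 4.5p = -35.5 + 2.5p.
399 = 7p, so p* = 57.
q* = 363.5 − 4.5(57) = 107.

q* = 107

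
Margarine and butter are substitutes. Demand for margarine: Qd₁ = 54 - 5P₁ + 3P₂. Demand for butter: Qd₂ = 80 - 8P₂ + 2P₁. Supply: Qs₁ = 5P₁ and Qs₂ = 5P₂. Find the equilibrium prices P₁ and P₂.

Market 1: 54 - 5P₁ + 3P₂ = 5P₁ → 10P₁ - 3P₂ = 54.
Market 2: 13P₂ - 2P₁ = 80.
Eliminating P₂: 13×(1) + 3×(2) gives 124P₁ = 942, so P₁ = 471/62.
Back-substitute into (2): P₂ = (80 + 2×471/62) / 13 = 227/31.

P₁ = 471/62, P₂ = 227/31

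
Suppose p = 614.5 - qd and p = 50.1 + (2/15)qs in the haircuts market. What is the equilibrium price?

Set the two price expressions equal: 614.5 - q = 50.1 + (2/15)q.
564.4 = (17/15)q, so q* = 498.
p* = 614.5 − (1)(498) = 116.5.

p* = 116.5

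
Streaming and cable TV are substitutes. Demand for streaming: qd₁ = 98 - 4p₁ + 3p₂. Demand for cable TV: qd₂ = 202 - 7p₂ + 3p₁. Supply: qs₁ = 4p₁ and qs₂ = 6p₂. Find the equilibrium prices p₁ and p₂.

Market 1: 98 - 4p₁ + 3p₂ = 4p₁ → 8p₁ - 3p₂ = 98.
Market 2: 13p₂ - 3p₁ = 202.
Eliminating p₂: 13×(1) + 3×(2) gives 95p₁ = 1880, so p₁ = 376/19.
Back-substitute into (2): p₂ = (202 + 3×376/19) / 13 = 382/19.

p₁ = 376/19, p₂ = 382/19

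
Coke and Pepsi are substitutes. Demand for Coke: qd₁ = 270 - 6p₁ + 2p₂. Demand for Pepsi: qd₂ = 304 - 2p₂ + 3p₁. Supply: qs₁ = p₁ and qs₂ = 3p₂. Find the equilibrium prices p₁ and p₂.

Market 1: 270 - 6p₁ + 2p₂ = p₁ → 7p₁ - 2p₂ = 270.
Market 2: 5p₂ - 3p₁ = 304.
Eliminating p₂: 5×(1) + 2×(2) gives 29p₁ = 1958, so p₁ = 1958/29.
Back-substitute into (2): p₂ = (304 + 3×1958/29) / 5 = 2938/29.

p₁ = 1958/29, p₂ = 2938/29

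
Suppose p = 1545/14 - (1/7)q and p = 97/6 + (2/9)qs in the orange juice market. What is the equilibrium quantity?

Set the two price expressions equal: 1545/14 - (1/7)q = 97/6 + (2/9)q.
1978/21 = (23/63)q, so q* = 258.
p* = 1545/14 − (1/7)(258) = 73.5.

q* = 258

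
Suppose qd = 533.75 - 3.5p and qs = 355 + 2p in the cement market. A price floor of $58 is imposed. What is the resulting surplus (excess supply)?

Surplus = 140.25

Equilibrium price would be p* = 32.5, so the floor at 58 binds.
At p = 58: qd = 330.75, qs = 471.
Surplus = 471 − 330.75 = 140.25.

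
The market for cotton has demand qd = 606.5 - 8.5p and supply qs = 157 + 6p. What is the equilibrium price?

p* = 31

Set qd = qs: 606.5 - 8.5p = 157 + 6p.
449.5 = 14.5p, so p* = 31.
q* = 606.5 − 8.5(31) = 343.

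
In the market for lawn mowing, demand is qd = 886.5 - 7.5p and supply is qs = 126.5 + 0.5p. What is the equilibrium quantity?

Set qd = qs: 886.5 - 7.5p = 126.5 + 0.5p.
760 = 8p, so p* = 95.
q* = 886.5 − 7.5(95) = 174.

q* = 174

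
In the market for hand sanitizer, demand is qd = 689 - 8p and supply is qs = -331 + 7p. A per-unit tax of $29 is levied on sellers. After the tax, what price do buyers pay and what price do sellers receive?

Buyers pay 1223/15, sellers receive 788/15

Pre-tax equilibrium: p* = 68, q* = 145.
Tax on sellers shifts supply to qs = -331 + 7(p − 29) = -534 + 7p.
689 - 8p = -534 + 7p gives buyer price pb = 1223/15; sellers receive ps = 1223/15 − 29 = 788/15.
New quantity: q = 689 − 8(1223/15) = 551/15.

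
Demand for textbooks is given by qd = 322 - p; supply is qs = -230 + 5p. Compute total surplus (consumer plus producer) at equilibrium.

Equilibrium: 322 - p = -230 + 5p gives p* = 92, q* = 230.
Demand choke price: p = 322; supply starts at p = 46.
CS = ½(322 − 92)(230) = 26450; PS = ½(92 − 46)(230) = 5290.

Total surplus = 31740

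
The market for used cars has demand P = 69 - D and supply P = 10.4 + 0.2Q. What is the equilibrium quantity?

Set the two price expressions equal: 69 - Q = 10.4 + 0.2Q.
58.6 = 1.2Q, so Q* = 293/6.
P* = 69 − (1)(293/6) = 121/6.

Q* = 293/6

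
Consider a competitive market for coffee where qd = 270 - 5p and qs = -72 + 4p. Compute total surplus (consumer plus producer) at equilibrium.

Total surplus = 1440

Equilibrium: 270 - 5p = -72 + 4p gives p* = 38, q* = 80.
Demand choke price: p = 54; supply starts at p = 18.
CS = ½(54 − 38)(80) = 640; PS = ½(38 − 18)(80) = 800.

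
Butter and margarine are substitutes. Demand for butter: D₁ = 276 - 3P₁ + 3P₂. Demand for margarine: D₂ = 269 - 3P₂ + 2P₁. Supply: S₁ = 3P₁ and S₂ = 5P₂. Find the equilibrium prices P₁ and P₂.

P₁ = 1005/14, P₂ = 361/7

Market 1: 276 - 3P₁ + 3P₂ = 3P₁ → 6P₁ - 3P₂ = 276.
Market 2: 8P₂ - 2P₁ = 269.
Eliminating P₂: 8×(1) + 3×(2) gives 42P₁ = 3015, so P₁ = 1005/14.
Back-substitute into (2): P₂ = (269 + 2×1005/14) / 8 = 361/7.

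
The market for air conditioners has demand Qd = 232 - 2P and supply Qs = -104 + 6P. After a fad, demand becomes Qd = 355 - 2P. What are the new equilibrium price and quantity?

Original equilibrium: P* = 42, Q* = 148.
New equilibrium: 355 - 2P = -104 + 6P, so 459 = 8P and P' = 57.375; Q' = 355 − 2(57.375) = 240.25.

P' = 57.375, Q' = 240.25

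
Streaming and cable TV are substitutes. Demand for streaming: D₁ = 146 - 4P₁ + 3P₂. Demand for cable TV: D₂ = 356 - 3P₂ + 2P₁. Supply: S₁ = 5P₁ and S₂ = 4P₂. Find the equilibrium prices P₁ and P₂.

P₁ = 110/3, P₂ = 184/3

Market 1: 146 - 4P₁ + 3P₂ = 5P₁ → 9P₁ - 3P₂ = 146.
Market 2: 7P₂ - 2P₁ = 356.
Eliminating P₂: 7×(1) + 3×(2) gives 57P₁ = 2090, so P₁ = 110/3.
Back-substitute into (2): P₂ = (356 + 2×110/3) / 7 = 184/3.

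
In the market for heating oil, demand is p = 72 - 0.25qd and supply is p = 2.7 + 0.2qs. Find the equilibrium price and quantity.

p* = 33.5, q* = 154

Set the two price expressions equal: 72 - 0.25q = 2.7 + 0.2q.
69.3 = 0.45q, so q* = 154.
p* = 72 − (0.25)(154) = 33.5.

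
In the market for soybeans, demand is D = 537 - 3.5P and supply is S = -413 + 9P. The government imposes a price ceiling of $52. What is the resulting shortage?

Equilibrium price would be P* = 76, so the ceiling at 52 binds.
At P = 52: D = 537 − 3.5(52) = 355, S = -413 + 9(52) = 55.
Shortage = 355 − 55 = 300.

Shortage = 300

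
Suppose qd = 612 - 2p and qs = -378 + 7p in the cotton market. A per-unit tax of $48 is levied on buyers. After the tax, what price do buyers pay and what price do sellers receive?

Buyers pay 442/3, sellers receive 298/3

Pre-tax equilibrium: p* = 110, q* = 392.
Tax on buyers shifts demand to qd = 612 − 2(p + 48) = 516 - 2p.
516 - 2p = -378 + 7p gives seller price ps = 298/3; buyers pay pb = 298/3 + 48 = 442/3.
New quantity: q = 612 − 2(442/3) = 952/3.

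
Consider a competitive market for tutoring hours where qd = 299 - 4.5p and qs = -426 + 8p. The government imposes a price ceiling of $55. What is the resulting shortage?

Shortage = 37.5

Equilibrium price would be p* = 58, so the ceiling at 55 binds.
At p = 55: qd = 299 − 4.5(55) = 51.5, qs = -426 + 8(55) = 14.
Shortage = 51.5 − 14 = 37.5.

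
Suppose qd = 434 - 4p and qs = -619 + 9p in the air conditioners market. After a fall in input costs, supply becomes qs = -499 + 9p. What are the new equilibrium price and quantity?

p' = 933/13, q' = 1910/13

Original equilibrium: p* = 81, q* = 110.
New equilibrium: 434 - 4p = -499 + 9p, so 933 = 13p and p' = 933/13; q' = 434 − 4(933/13) = 1910/13.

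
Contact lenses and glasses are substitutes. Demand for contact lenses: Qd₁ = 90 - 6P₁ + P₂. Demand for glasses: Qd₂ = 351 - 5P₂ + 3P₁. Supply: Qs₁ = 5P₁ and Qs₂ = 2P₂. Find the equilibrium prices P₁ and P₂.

Market 1: 90 - 6P₁ + P₂ = 5P₁ → 11P₁ - P₂ = 90.
Market 2: 7P₂ - 3P₁ = 351.
Eliminating P₂: 7×(1) + 1×(2) gives 74P₁ = 981, so P₁ = 981/74.
Back-substitute into (2): P₂ = (351 + 3×981/74) / 7 = 4131/74.

P₁ = 981/74, P₂ = 4131/74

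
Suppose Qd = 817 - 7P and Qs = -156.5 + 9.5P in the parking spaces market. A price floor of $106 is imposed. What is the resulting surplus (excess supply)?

Equilibrium price would be P* = 59, so the floor at 106 binds.
At P = 106: Qd = 75, Qs = 850.5.
Surplus = 850.5 − 75 = 775.5.

Surplus = 775.5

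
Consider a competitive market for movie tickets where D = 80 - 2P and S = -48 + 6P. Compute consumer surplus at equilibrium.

Equilibrium: 80 - 2P = -48 + 6P gives P* = 16, Q* = 48.
Demand choke price (D = 0): P = 40.
CS = ½(40 − 16)(48) = 576.

Consumer surplus = 576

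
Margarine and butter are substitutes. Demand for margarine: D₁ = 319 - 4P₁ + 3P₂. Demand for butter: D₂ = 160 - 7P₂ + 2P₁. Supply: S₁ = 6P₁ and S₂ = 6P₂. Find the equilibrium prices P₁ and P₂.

P₁ = 4627/124, P₂ = 1119/62

Market 1: 319 - 4P₁ + 3P₂ = 6P₁ → 10P₁ - 3P₂ = 319.
Market 2: 13P₂ - 2P₁ = 160.
Eliminating P₂: 13×(1) + 3×(2) gives 124P₁ = 4627, so P₁ = 4627/124.
Back-substitute into (2): P₂ = (160 + 2×4627/124) / 13 = 1119/62.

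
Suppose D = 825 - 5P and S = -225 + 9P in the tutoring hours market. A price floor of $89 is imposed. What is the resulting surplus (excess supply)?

Surplus = 196

Equilibrium price would be P* = 75, so the floor at 89 binds.
At P = 89: D = 380, S = 576.
Surplus = 576 − 380 = 196.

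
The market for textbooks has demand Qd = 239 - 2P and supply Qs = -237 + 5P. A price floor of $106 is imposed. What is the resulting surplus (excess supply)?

Surplus = 266

Equilibrium price would be P* = 68, so the floor at 106 binds.
At P = 106: Qd = 27, Qs = 293.
Surplus = 293 − 27 = 266.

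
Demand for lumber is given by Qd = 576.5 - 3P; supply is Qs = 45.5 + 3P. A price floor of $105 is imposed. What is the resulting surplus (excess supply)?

Surplus = 99

Equilibrium price would be P* = 88.5, so the floor at 105 binds.
At P = 105: Qd = 261.5, Qs = 360.5.
Surplus = 360.5 − 261.5 = 99.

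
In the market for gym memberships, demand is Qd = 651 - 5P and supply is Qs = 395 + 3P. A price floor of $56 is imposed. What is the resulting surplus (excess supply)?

Surplus = 192

Equilibrium price would be P* = 32, so the floor at 56 binds.
At P = 56: Qd = 371, Qs = 563.
Surplus = 563 − 371 = 192.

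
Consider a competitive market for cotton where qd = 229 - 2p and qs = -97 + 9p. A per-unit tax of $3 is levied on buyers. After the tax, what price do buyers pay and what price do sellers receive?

Buyers pay 353/11, sellers receive 320/11

Pre-tax equilibrium: p* = 326/11, q* = 1867/11.
Tax on buyers shifts demand to qd = 229 − 2(p + 3) = 223 - 2p.
223 - 2p = -97 + 9p gives seller price ps = 320/11; buyers pay pb = 320/11 + 3 = 353/11.
New quantity: q = 229 − 2(353/11) = 1813/11.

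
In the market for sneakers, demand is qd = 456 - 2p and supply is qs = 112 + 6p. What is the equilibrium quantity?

Set qd = qs: 456 - 2p = 112 + 6p.
344 = 8p, so p* = 43.
q* = 456 − 2(43) = 370.

q* = 370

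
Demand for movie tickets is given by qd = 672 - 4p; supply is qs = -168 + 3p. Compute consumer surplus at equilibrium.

Consumer surplus = 4608

Equilibrium: 672 - 4p = -168 + 3p gives p* = 120, q* = 192.
Demand choke price (qd = 0): p = 168.
CS = ½(168 − 120)(192) = 4608.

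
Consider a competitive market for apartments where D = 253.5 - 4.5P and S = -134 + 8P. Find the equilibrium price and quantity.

Set D = S: 253.5 - 4.5P = -134 + 8P.
387.5 = 12.5P, so P* = 31.
Q* = 253.5 − 4.5(31) = 114.

P* = 31, Q* = 114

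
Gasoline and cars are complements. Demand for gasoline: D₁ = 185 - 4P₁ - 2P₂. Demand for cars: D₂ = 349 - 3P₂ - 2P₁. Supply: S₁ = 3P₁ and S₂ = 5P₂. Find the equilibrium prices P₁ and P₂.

P₁ = 391/26, P₂ = 2073/52

Market 1: 185 - 4P₁ - 2P₂ = 3P₁ → 7P₁ + 2P₂ = 185.
Market 2: 8P₂ + 2P₁ = 349.
Eliminating P₂: 8×(1) − 2×(2) gives 52P₁ = 782, so P₁ = 391/26.
Back-substitute into (2): P₂ = (349 − 2×391/26) / 8 = 2073/52.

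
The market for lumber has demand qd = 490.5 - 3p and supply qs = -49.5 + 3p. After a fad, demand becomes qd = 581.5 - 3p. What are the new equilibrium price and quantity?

p' = 631/6, q' = 266

Original equilibrium: p* = 90, q* = 220.5.
New equilibrium: 581.5 - 3p = -49.5 + 3p, so 631 = 6p and p' = 631/6; q' = 581.5 − 3(631/6) = 266.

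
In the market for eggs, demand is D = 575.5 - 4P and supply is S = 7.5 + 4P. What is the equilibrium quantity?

Q* = 291.5

Set D = S: 575.5 - 4P = 7.5 + 4P.
568 = 8P, so P* = 71.
Q* = 575.5 − 4(71) = 291.5.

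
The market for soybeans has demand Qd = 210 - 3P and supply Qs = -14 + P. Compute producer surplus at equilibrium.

Producer surplus = 882

Equilibrium: 210 - 3P = -14 + P gives P* = 56, Q* = 42.
Supply starts at P = 14 (where Qs = 0).
PS = ½(56 − 14)(42) = 882.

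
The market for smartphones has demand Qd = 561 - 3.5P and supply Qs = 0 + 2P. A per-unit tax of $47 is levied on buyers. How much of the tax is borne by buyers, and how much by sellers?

Buyers bear 188/11, sellers bear 329/11

Pre-tax equilibrium: P* = 102, Q* = 204.
Tax on buyers shifts demand to Qd = 561 − 3.5(P + 47) = 396.5 - 3.5P.
396.5 - 3.5P = 0 + 2P gives seller price Ps = 793/11; buyers pay Pb = 793/11 + 47 = 1310/11.
New quantity: Q = 561 − 3.5(1310/11) = 1586/11.
Buyer burden = 1310/11 − 102 = 188/11; seller burden = 102 − 793/11 = 329/11.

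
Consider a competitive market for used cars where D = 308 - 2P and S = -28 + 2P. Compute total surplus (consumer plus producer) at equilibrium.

Total surplus = 9800

Equilibrium: 308 - 2P = -28 + 2P gives P* = 84, Q* = 140.
Demand choke price: P = 154; supply starts at P = 14.
CS = ½(154 − 84)(140) = 4900; PS = ½(84 − 14)(140) = 4900.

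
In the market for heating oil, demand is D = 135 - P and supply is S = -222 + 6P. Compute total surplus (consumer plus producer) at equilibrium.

Equilibrium: 135 - P = -222 + 6P gives P* = 51, Q* = 84.
Demand choke price: P = 135; supply starts at P = 37.
CS = ½(135 − 51)(84) = 3528; PS = ½(51 − 37)(84) = 588.

Total surplus = 4116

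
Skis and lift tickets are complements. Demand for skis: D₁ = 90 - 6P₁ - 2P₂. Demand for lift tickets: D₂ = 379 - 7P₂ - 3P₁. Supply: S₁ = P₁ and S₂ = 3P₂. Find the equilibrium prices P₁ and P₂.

P₁ = 2.21875, P₂ = 37.234375

Market 1: 90 - 6P₁ - 2P₂ = P₁ → 7P₁ + 2P₂ = 90.
Market 2: 10P₂ + 3P₁ = 379.
Eliminating P₂: 10×(1) − 2×(2) gives 64P₁ = 142, so P₁ = 2.21875.
Back-substitute into (2): P₂ = (379 − 3×2.21875) / 10 = 37.234375.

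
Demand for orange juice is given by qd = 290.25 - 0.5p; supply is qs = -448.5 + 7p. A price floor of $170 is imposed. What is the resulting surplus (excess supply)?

Surplus = 536.25

Equilibrium price would be p* = 98.5, so the floor at 170 binds.
At p = 170: qd = 205.25, qs = 741.5.
Surplus = 741.5 − 205.25 = 536.25.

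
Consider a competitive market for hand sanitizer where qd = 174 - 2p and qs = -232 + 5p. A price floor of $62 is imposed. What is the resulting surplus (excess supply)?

Equilibrium price would be p* = 58, so the floor at 62 binds.
At p = 62: qd = 50, qs = 78.
Surplus = 78 − 50 = 28.

Surplus = 28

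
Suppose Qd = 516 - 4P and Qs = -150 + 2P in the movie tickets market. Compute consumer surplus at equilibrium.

Consumer surplus = 648

Equilibrium: 516 - 4P = -150 + 2P gives P* = 111, Q* = 72.
Demand choke price (Qd = 0): P = 129.
CS = ½(129 − 111)(72) = 648.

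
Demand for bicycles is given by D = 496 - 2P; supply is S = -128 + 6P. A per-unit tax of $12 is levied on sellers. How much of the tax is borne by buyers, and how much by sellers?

Buyers bear $9, sellers bear $3

Pre-tax equilibrium: P* = 78, Q* = 340.
Tax on sellers shifts supply to S = -128 + 6(P − 12) = -200 + 6P.
496 - 2P = -200 + 6P gives buyer price Pb = 87; sellers receive Ps = 87 − 12 = 75.
New quantity: Q = 496 − 2(87) = 322.
Buyer burden = 87 − 78 = 9; seller burden = 78 − 75 = 3.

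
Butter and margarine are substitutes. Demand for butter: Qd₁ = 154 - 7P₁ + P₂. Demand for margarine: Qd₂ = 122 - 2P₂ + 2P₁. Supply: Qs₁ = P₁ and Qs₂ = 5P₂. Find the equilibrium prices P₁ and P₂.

Market 1: 154 - 7P₁ + P₂ = P₁ → 8P₁ - P₂ = 154.
Market 2: 7P₂ - 2P₁ = 122.
Eliminating P₂: 7×(1) + 1×(2) gives 54P₁ = 1200, so P₁ = 200/9.
Back-substitute into (2): P₂ = (122 + 2×200/9) / 7 = 214/9.

P₁ = 200/9, P₂ = 214/9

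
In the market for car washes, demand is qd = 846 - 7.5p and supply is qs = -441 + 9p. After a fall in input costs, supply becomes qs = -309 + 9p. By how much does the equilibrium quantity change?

Δq = 60

Original equilibrium: p* = 78, q* = 261.
New equilibrium: 846 - 7.5p = -309 + 9p, so 1155 = 16.5p and p' = 70; q' = 846 − 7.5(70) = 321.
Change in quantity: 321 − 261 = 60.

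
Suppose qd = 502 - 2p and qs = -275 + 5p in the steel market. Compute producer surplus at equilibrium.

Producer surplus = 7840

Equilibrium: 502 - 2p = -275 + 5p gives p* = 111, q* = 280.
Supply starts at p = 55 (where qs = 0).
PS = ½(111 − 55)(280) = 7840.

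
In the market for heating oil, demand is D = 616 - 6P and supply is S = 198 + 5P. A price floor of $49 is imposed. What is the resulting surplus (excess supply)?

Equilibrium price would be P* = 38, so the floor at 49 binds.
At P = 49: D = 322, S = 443.
Surplus = 443 − 322 = 121.

Surplus = 121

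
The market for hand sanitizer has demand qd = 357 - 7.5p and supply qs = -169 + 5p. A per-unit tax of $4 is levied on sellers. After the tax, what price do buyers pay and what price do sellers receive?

Buyers pay $43.68, sellers receive $39.68

Pre-tax equilibrium: p* = 42.08, q* = 41.4.
Tax on sellers shifts supply to qs = -169 + 5(p − 4) = -189 + 5p.
357 - 7.5p = -189 + 5p gives buyer price pb = 43.68; sellers receive ps = 43.68 − 4 = 39.68.
New quantity: q = 357 − 7.5(43.68) = 29.4.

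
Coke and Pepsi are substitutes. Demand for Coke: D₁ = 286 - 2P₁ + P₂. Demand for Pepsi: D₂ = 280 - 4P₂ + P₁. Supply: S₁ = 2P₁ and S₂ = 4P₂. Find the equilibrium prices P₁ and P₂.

P₁ = 2568/31, P₂ = 1406/31

Market 1: 286 - 2P₁ + P₂ = 2P₁ → 4P₁ - P₂ = 286.
Market 2: 8P₂ - P₁ = 280.
Eliminating P₂: 8×(1) + 1×(2) gives 31P₁ = 2568, so P₁ = 2568/31.
Back-substitute into (2): P₂ = (280 + 1×2568/31) / 8 = 1406/31.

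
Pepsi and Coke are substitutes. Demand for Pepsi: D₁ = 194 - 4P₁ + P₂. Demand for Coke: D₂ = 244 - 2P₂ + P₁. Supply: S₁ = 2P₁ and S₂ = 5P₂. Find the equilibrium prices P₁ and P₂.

Market 1: 194 - 4P₁ + P₂ = 2P₁ → 6P₁ - P₂ = 194.
Market 2: 7P₂ - P₁ = 244.
Eliminating P₂: 7×(1) + 1×(2) gives 41P₁ = 1602, so P₁ = 1602/41.
Back-substitute into (2): P₂ = (244 + 1×1602/41) / 7 = 1658/41.

P₁ = 1602/41, P₂ = 1658/41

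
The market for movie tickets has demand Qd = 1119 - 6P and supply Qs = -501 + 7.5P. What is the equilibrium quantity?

Set Qd = Qs: 1119 - 6P = -501 + 7.5P.
1620 = 13.5P, so P* = 120.
Q* = 1119 − 6(120) = 399.

Q* = 399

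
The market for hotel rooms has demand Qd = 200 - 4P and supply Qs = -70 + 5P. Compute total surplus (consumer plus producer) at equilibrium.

Total surplus = 1440

Equilibrium: 200 - 4P = -70 + 5P gives P* = 30, Q* = 80.
Demand choke price: P = 50; supply starts at P = 14.
CS = ½(50 − 30)(80) = 800; PS = ½(30 − 14)(80) = 640.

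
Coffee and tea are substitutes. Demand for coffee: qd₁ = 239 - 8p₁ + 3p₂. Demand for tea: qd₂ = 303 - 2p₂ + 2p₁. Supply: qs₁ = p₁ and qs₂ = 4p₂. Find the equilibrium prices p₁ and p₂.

Market 1: 239 - 8p₁ + 3p₂ = p₁ → 9p₁ - 3p₂ = 239.
Market 2: 6p₂ - 2p₁ = 303.
Eliminating p₂: 6×(1) + 3×(2) gives 48p₁ = 2343, so p₁ = 48.8125.
Back-substitute into (2): p₂ = (303 + 2×48.8125) / 6 = 3205/48.

p₁ = 48.8125, p₂ = 3205/48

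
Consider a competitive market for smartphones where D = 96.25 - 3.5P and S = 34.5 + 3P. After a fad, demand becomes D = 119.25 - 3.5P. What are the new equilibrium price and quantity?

P' = 339/26, Q' = 957/13

Original equilibrium: P* = 9.5, Q* = 63.
New equilibrium: 119.25 - 3.5P = 34.5 + 3P, so 84.75 = 6.5P and P' = 339/26; Q' = 119.25 − 3.5(339/26) = 957/13.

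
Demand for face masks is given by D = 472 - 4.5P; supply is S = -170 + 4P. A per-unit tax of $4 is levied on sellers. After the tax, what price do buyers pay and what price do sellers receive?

Pre-tax equilibrium: P* = 1284/17, Q* = 2246/17.
Tax on sellers shifts supply to S = -170 + 4(P − 4) = -186 + 4P.
472 - 4.5P = -186 + 4P gives buyer price Pb = 1316/17; sellers receive Ps = 1316/17 − 4 = 1248/17.
New quantity: Q = 472 − 4.5(1316/17) = 2102/17.

Buyers pay 1316/17, sellers receive 1248/17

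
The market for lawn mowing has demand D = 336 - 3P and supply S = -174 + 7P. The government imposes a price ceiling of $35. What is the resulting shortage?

Shortage = 160

Equilibrium price would be P* = 51, so the ceiling at 35 binds.
At P = 35: D = 336 − 3(35) = 231, S = -174 + 7(35) = 71.
Shortage = 231 − 71 = 160.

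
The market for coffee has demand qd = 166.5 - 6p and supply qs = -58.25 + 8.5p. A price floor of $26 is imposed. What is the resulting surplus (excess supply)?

Equilibrium price would be p* = 15.5, so the floor at 26 binds.
At p = 26: qd = 10.5, qs = 162.75.
Surplus = 162.75 − 10.5 = 152.25.

Surplus = 152.25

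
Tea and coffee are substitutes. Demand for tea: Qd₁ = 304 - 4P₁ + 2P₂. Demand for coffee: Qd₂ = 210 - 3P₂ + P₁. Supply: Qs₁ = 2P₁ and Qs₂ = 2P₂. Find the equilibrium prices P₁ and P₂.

P₁ = 485/7, P₂ = 391/7

Market 1: 304 - 4P₁ + 2P₂ = 2P₁ → 6P₁ - 2P₂ = 304.
Market 2: 5P₂ - P₁ = 210.
Eliminating P₂: 5×(1) + 2×(2) gives 28P₁ = 1940, so P₁ = 485/7.
Back-substitute into (2): P₂ = (210 + 1×485/7) / 5 = 391/7.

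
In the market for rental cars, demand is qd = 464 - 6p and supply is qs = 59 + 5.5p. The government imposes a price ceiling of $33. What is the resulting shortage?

Shortage = 25.5

Equilibrium price would be p* = 810/23, so the ceiling at 33 binds.
At p = 33: qd = 464 − 6(33) = 266, qs = 59 + 5.5(33) = 240.5.
Shortage = 266 − 240.5 = 25.5.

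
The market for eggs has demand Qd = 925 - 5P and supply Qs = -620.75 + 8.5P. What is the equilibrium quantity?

Set Qd = Qs: 925 - 5P = -620.75 + 8.5P.
1545.75 = 13.5P, so P* = 114.5.
Q* = 925 − 5(114.5) = 352.5.

Q* = 352.5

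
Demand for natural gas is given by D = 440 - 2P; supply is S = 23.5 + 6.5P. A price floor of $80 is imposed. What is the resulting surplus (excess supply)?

Surplus = 263.5

Equilibrium price would be P* = 49, so the floor at 80 binds.
At P = 80: D = 280, S = 543.5.
Surplus = 543.5 − 280 = 263.5.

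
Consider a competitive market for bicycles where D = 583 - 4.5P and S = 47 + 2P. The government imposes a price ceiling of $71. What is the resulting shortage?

Equilibrium price would be P* = 1072/13, so the ceiling at 71 binds.
At P = 71: D = 583 − 4.5(71) = 263.5, S = 47 + 2(71) = 189.
Shortage = 263.5 − 189 = 74.5.

Shortage = 74.5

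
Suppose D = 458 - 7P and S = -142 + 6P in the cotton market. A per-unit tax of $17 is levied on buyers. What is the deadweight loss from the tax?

Pre-tax equilibrium: P* = 600/13, Q* = 1754/13.
Tax on buyers shifts demand to D = 458 − 7(P + 17) = 339 - 7P.
339 - 7P = -142 + 6P gives seller price Ps = 37; buyers pay Pb = 37 + 17 = 54.
New quantity: Q = 458 − 7(54) = 80.
DWL = ½ × 17 × (1754/13 − 80) = 6069/13.

Deadweight loss = 6069/13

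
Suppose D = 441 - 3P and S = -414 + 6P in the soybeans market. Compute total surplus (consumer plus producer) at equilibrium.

Total surplus = 6084

Equilibrium: 441 - 3P = -414 + 6P gives P* = 95, Q* = 156.
Demand choke price: P = 147; supply starts at P = 69.
CS = ½(147 − 95)(156) = 4056; PS = ½(95 − 69)(156) = 2028.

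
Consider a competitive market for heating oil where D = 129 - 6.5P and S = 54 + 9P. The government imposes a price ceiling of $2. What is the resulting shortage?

Shortage = 44

Equilibrium price would be P* = 150/31, so the ceiling at 2 binds.
At P = 2: D = 129 − 6.5(2) = 116, S = 54 + 9(2) = 72.
Shortage = 116 − 72 = 44.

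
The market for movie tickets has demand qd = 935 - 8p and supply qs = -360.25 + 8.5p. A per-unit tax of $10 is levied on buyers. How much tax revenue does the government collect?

Tax revenue = 87710/33

Pre-tax equilibrium: p* = 78.5, q* = 307.
Tax on buyers shifts demand to qd = 935 − 8(p + 10) = 855 - 8p.
855 - 8p = -360.25 + 8.5p gives seller price ps = 4861/66; buyers pay pb = 4861/66 + 10 = 5521/66.
New quantity: q = 935 − 8(5521/66) = 8771/33.
Revenue = 10 × 8771/33 = 87710/33.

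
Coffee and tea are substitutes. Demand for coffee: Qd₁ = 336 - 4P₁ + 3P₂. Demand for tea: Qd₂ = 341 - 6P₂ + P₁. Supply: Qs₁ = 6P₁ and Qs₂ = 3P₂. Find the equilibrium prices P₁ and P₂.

P₁ = 1349/29, P₂ = 3746/87

Market 1: 336 - 4P₁ + 3P₂ = 6P₁ → 10P₁ - 3P₂ = 336.
Market 2: 9P₂ - P₁ = 341.
Eliminating P₂: 9×(1) + 3×(2) gives 87P₁ = 4047, so P₁ = 1349/29.
Back-substitute into (2): P₂ = (341 + 1×1349/29) / 9 = 3746/87.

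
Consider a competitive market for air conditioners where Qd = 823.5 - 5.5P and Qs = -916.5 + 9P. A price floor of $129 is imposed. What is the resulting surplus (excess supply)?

Equilibrium price would be P* = 120, so the floor at 129 binds.
At P = 129: Qd = 114, Qs = 244.5.
Surplus = 244.5 − 114 = 130.5.

Surplus = 130.5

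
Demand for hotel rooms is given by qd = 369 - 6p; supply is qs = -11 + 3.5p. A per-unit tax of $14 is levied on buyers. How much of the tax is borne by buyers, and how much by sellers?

Pre-tax equilibrium: p* = 40, q* = 129.
Tax on buyers shifts demand to qd = 369 − 6(p + 14) = 285 - 6p.
285 - 6p = -11 + 3.5p gives seller price ps = 592/19; buyers pay pb = 592/19 + 14 = 858/19.
New quantity: q = 369 − 6(858/19) = 1863/19.
Buyer burden = 858/19 − 40 = 98/19; seller burden = 40 − 592/19 = 168/19.

Buyers bear 98/19, sellers bear 168/19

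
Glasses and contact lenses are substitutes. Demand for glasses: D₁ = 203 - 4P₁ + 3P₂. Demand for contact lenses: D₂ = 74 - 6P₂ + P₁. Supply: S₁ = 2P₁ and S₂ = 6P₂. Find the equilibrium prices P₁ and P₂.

Market 1: 203 - 4P₁ + 3P₂ = 2P₁ → 6P₁ - 3P₂ = 203.
Market 2: 12P₂ - P₁ = 74.
Eliminating P₂: 12×(1) + 3×(2) gives 69P₁ = 2658, so P₁ = 886/23.
Back-substitute into (2): P₂ = (74 + 1×886/23) / 12 = 647/69.

P₁ = 886/23, P₂ = 647/69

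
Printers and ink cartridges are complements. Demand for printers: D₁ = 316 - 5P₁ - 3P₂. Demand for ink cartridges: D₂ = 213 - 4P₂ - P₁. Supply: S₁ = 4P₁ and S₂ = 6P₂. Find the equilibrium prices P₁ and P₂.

Market 1: 316 - 5P₁ - 3P₂ = 4P₁ → 9P₁ + 3P₂ = 316.
Market 2: 10P₂ + P₁ = 213.
Eliminating P₂: 10×(1) − 3×(2) gives 87P₁ = 2521, so P₁ = 2521/87.
Back-substitute into (2): P₂ = (213 − 1×2521/87) / 10 = 1601/87.

P₁ = 2521/87, P₂ = 1601/87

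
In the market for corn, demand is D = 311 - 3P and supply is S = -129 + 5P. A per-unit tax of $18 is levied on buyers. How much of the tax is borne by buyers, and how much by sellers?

Pre-tax equilibrium: P* = 55, Q* = 146.
Tax on buyers shifts demand to D = 311 − 3(P + 18) = 257 - 3P.
257 - 3P = -129 + 5P gives seller price Ps = 48.25; buyers pay Pb = 48.25 + 18 = 66.25.
New quantity: Q = 311 − 3(66.25) = 112.25.
Buyer burden = 66.25 − 55 = 11.25; seller burden = 55 − 48.25 = 6.75.

Buyers bear $11.25, sellers bear $6.75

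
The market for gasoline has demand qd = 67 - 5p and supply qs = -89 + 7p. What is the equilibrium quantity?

q* = 2

Set qd = qs: 67 - 5p = -89 + 7p.
156 = 12p, so p* = 13.
q* = 67 − 5(13) = 2.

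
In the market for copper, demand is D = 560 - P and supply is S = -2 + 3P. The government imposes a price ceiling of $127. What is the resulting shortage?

Equilibrium price would be P* = 140.5, so the ceiling at 127 binds.
At P = 127: D = 560 − 1(127) = 433, S = -2 + 3(127) = 379.
Shortage = 433 − 379 = 54.

Shortage = 54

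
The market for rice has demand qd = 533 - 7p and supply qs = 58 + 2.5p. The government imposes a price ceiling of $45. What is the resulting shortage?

Shortage = 47.5

Equilibrium price would be p* = 50, so the ceiling at 45 binds.
At p = 45: qd = 533 − 7(45) = 218, qs = 58 + 2.5(45) = 170.5.
Shortage = 218 − 170.5 = 47.5.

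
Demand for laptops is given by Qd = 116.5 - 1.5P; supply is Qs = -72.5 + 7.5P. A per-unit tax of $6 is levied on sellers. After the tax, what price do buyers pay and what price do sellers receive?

Pre-tax equilibrium: P* = 21, Q* = 85.
Tax on sellers shifts supply to Qs = -72.5 + 7.5(P − 6) = -117.5 + 7.5P.
116.5 - 1.5P = -117.5 + 7.5P gives buyer price Pb = 26; sellers receive Ps = 26 − 6 = 20.
New quantity: Q = 116.5 − 1.5(26) = 77.5.

Buyers pay $26, sellers receive $20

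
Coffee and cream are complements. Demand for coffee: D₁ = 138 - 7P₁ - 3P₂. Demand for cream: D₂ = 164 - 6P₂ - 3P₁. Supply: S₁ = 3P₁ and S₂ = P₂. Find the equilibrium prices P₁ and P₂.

Market 1: 138 - 7P₁ - 3P₂ = 3P₁ → 10P₁ + 3P₂ = 138.
Market 2: 7P₂ + 3P₁ = 164.
Eliminating P₂: 7×(1) − 3×(2) gives 61P₁ = 474, so P₁ = 474/61.
Back-substitute into (2): P₂ = (164 − 3×474/61) / 7 = 1226/61.

P₁ = 474/61, P₂ = 1226/61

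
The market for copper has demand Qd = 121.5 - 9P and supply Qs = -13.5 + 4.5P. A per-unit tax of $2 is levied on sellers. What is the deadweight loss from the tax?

Pre-tax equilibrium: P* = 10, Q* = 31.5.
Tax on sellers shifts supply to Qs = -13.5 + 4.5(P − 2) = -22.5 + 4.5P.
121.5 - 9P = -22.5 + 4.5P gives buyer price Pb = 32/3; sellers receive Ps = 32/3 − 2 = 26/3.
New quantity: Q = 121.5 − 9(32/3) = 25.5.
DWL = ½ × 2 × (31.5 − 25.5) = 6.

Deadweight loss = 6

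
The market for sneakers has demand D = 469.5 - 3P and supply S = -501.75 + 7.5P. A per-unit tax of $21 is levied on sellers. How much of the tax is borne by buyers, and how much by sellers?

Buyers bear $15, sellers bear $6

Pre-tax equilibrium: P* = 92.5, Q* = 192.
Tax on sellers shifts supply to S = -501.75 + 7.5(P − 21) = -659.25 + 7.5P.
469.5 - 3P = -659.25 + 7.5P gives buyer price Pb = 107.5; sellers receive Ps = 107.5 − 21 = 86.5.
New quantity: Q = 469.5 − 3(107.5) = 147.
Buyer burden = 107.5 − 92.5 = 15; seller burden = 92.5 − 86.5 = 6.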